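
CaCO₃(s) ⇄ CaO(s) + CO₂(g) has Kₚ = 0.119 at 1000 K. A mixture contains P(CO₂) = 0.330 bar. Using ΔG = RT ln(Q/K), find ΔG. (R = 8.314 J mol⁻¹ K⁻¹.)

(CaCO₃, CaO are pure solids — omitted from Qₚ.)
Qₚ = P(CO₂) = 0.330
ΔG = RT ln(Qₚ/Kₚ) = (8.314 J mol⁻¹ K⁻¹)(1000 K) × ln(0.330/0.119)
   = (8.314 kJ/mol)(1.020) = 8.48 kJ/mol
ΔG > 0, so the forward reaction is non-spontaneous (proceeds in reverse).

ΔG = 8.48 kJ/mol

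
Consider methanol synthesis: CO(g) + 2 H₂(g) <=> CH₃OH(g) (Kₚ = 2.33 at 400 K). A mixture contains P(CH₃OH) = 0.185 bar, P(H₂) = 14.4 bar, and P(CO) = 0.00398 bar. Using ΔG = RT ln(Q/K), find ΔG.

Qₚ = P(CH₃OH) / (P(CO)·P(H₂)²) = (0.185) / ((0.00398)·(14.4)²) = 0.224
ΔG = RT ln(Qₚ/Kₚ) = (8.314 J mol⁻¹ K⁻¹)(400 K) × ln(0.224/2.33)
   = (3.326 kJ/mol)(-2.342) = -7.79 kJ/mol
ΔG < 0, so the forward reaction is spontaneous (proceeds forward).

ΔG = -7.79 kJ/mol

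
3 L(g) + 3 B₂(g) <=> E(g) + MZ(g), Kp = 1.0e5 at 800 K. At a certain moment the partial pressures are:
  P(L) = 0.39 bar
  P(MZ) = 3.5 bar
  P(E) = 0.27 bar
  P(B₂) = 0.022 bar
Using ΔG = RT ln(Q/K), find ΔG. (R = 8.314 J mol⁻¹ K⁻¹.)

Qp = P(E)·P(MZ) / (P(L)³·P(B₂)³) = (0.27)·(3.5) / ((0.39)³·(0.022)³) = 1.50e6
ΔG = RT ln(Qp/Kp) = (8.314 J mol⁻¹ K⁻¹)(800 K) × ln(1.50e6/1.0e5)
   = (6.651 kJ/mol)(2.708) = 18.0 kJ/mol
ΔG > 0, so the forward reaction is non-spontaneous (proceeds in reverse).

ΔG = 18.0 kJ/mol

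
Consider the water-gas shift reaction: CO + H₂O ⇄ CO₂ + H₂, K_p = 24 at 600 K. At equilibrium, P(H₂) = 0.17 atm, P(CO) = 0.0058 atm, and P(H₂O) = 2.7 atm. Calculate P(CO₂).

At equilibrium, K_p = P(CO₂)·P(H₂) / (P(CO)·P(H₂O)) = 24.
(P(CO₂))·(0.17) / ((0.0058)·(2.7)) = 24
P(CO₂) = 2.21 = 2.2 atm

P(CO₂) = 2.2 atm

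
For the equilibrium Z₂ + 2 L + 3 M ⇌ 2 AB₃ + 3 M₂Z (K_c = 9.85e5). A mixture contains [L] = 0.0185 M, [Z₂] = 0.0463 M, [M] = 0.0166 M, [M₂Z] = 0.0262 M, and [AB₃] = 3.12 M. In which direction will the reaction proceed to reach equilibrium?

in the reverse direction

Q_c = [AB₃]²·[M₂Z]³ / ([Z₂]·[L]²·[M]³) = (3.12)²·(0.0262)³ / ((0.0463)·(0.0185)²·(0.0166)³) = 2.42e6
Q_c = 2.42e6 > K_c = 9.85e5, so the reverse reaction proceeds.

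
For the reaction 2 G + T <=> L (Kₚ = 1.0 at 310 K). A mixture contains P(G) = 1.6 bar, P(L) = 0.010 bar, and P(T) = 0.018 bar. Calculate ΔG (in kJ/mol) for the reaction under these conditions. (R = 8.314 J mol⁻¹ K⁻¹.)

ΔG = -3.94 kJ/mol

Qₚ = P(L) / (P(G)²·P(T)) = (0.010) / ((1.6)²·(0.018)) = 0.217
ΔG = RT ln(Qₚ/Kₚ) = (8.314 J mol⁻¹ K⁻¹)(310 K) × ln(0.217/1.0)
   = (2.577 kJ/mol)(-1.528) = -3.94 kJ/mol
ΔG < 0, so the forward reaction is spontaneous (proceeds forward).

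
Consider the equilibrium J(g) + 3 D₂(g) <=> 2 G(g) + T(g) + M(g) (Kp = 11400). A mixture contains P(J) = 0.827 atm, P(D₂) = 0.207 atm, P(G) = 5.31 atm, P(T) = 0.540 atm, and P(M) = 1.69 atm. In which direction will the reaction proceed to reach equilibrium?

to the right

Qp = P(G)²·P(T)·P(M) / (P(J)·P(D₂)³) = (5.31)²·(0.540)·(1.69) / ((0.827)·(0.207)³) = 3510
Qp = 3510 < Kp = 11400, so the forward reaction proceeds.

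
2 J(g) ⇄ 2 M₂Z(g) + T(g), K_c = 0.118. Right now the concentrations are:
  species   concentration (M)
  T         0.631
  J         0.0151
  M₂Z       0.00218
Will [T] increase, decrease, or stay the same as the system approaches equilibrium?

Q_c = [M₂Z]²·[T] / [J]² = (0.00218)²·(0.631) / (0.0151)² = 0.0132
Q_c = 0.0132 < K_c = 0.118: net forward reaction.
T is a product, so it increases.

increase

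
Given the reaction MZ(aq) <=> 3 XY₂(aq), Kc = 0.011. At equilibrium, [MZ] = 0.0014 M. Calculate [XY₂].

At equilibrium, Kc = [XY₂]³ / [MZ] = 0.011.
([XY₂])³ / (0.0014) = 0.011
[XY₂]³ = 1.54×10⁻⁵ ⇒ [XY₂] = 0.025 M

[XY₂] = 0.025 M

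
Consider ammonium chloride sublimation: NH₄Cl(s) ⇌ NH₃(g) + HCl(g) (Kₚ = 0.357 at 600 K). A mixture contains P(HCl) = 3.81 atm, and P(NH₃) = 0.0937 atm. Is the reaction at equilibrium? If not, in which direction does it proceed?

(NH₄Cl is a pure solid — omitted from Qₚ.)
Qₚ = P(NH₃)·P(HCl) = (0.0937)·(3.81) = 0.357
Qₚ = 0.357 = Kₚ, so the system is already at equilibrium.

no net change (already at equilibrium)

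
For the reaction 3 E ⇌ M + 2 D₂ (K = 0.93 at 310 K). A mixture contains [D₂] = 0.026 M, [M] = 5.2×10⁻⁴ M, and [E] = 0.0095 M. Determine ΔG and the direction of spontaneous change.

Q = [M]·[D₂]² / [E]³ = (5.2×10⁻⁴)·(0.026)² / (0.0095)³ = 0.410
ΔG = RT ln(Q/K) = (8.314 J mol⁻¹ K⁻¹)(310 K) × ln(0.410/0.93)
   = (2.577 kJ/mol)(-0.8190) = -2.11 kJ/mol
ΔG < 0, so the forward reaction is spontaneous (proceeds forward).

ΔG = -2.11 kJ/mol; the forward reaction is spontaneous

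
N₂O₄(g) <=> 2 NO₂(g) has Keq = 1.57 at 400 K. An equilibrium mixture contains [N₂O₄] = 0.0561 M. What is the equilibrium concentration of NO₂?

[NO₂] = 0.297 M

At equilibrium, Keq = [NO₂]² / [N₂O₄] = 1.57.
([NO₂])² / (0.0561) = 1.57
[NO₂]² = 0.0881 ⇒ [NO₂] = 0.297 M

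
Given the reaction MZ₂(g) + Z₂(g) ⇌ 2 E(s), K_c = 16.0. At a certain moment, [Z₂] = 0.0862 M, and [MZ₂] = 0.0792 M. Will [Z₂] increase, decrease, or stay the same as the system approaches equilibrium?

(E is a pure solid — omitted from Q_c.)
Q_c = 1 / ([MZ₂]·[Z₂]) = 1 / ((0.0792)·(0.0862)) = 146
Q_c = 146 > K_c = 16.0: net reverse reaction.
Z₂ is a reactant, so it increases.

increase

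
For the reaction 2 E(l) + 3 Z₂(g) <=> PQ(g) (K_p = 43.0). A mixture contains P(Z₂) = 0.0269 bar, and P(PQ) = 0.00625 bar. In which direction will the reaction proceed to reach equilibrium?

toward reactants

(E is a pure liquid — omitted from Q_p.)
Q_p = P(PQ) / P(Z₂)³ = (0.00625) / (0.0269)³ = 321
Q_p = 321 > K_p = 43.0, so the reverse reaction proceeds.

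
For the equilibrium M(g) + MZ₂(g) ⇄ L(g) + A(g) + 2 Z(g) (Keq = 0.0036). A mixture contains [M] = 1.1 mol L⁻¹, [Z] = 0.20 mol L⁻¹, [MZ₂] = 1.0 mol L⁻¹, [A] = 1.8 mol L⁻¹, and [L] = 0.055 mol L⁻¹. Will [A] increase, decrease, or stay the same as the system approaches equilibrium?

stay the same

Q = [L]·[A]·[Z]² / ([M]·[MZ₂]) = (0.055)·(1.8)·(0.20)² / ((1.1)·(1.0)) = 0.0036
Q = 0.0036 = Keq; the system is at equilibrium.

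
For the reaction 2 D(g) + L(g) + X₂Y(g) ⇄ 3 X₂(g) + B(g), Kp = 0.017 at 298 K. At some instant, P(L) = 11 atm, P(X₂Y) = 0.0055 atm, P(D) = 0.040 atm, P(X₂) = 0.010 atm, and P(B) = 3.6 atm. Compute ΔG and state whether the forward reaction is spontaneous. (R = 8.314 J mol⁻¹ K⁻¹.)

Qp = P(X₂)³·P(B) / (P(D)²·P(L)·P(X₂Y)) = (0.010)³·(3.6) / ((0.040)²·(11)·(0.0055)) = 0.0372
ΔG = RT ln(Qp/Kp) = (8.314 J mol⁻¹ K⁻¹)(298 K) × ln(0.0372/0.017)
   = (2.478 kJ/mol)(0.7831) = 1.94 kJ/mol
ΔG > 0, so the forward reaction is non-spontaneous (proceeds in reverse).

ΔG = 1.94 kJ/mol; the forward reaction is non-spontaneous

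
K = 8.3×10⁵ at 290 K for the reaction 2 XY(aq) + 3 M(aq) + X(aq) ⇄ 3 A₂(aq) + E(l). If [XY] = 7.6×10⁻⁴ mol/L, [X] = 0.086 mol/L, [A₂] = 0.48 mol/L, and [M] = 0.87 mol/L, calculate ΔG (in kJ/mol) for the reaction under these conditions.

(E is a pure liquid — omitted from Q.)
Q = [A₂]³ / ([XY]²·[M]³·[X]) = (0.48)³ / ((7.6×10⁻⁴)²·(0.87)³·(0.086)) = 3.38×10⁶
ΔG = RT ln(Q/K) = (8.314 J mol⁻¹ K⁻¹)(290 K) × ln(3.38×10⁶/8.3×10⁵)
   = (2.411 kJ/mol)(1.404) = 3.39 kJ/mol
ΔG > 0, so the forward reaction is non-spontaneous (proceeds in reverse).

ΔG = 3.39 kJ/mol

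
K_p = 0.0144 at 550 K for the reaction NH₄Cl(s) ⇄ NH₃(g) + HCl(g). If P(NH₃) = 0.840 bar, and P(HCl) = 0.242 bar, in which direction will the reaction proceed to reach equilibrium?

to the left

(NH₄Cl is a pure solid — omitted from Q_p.)
Q_p = P(NH₃)·P(HCl) = (0.840)·(0.242) = 0.203
Q_p = 0.203 > K_p = 0.0144, so the reverse reaction proceeds.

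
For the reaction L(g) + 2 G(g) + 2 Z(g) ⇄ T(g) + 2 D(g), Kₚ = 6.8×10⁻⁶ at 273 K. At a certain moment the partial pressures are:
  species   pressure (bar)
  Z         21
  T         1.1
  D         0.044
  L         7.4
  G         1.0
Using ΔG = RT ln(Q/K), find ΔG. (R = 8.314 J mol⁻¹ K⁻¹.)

ΔG = -5.32 kJ/mol

Qₚ = P(T)·P(D)² / (P(L)·P(G)²·P(Z)²) = (1.1)·(0.044)² / ((7.4)·(1.0)²·(21)²) = 6.53×10⁻⁷
ΔG = RT ln(Qₚ/Kₚ) = (8.314 J mol⁻¹ K⁻¹)(273 K) × ln(6.53×10⁻⁷/6.8×10⁻⁶)
   = (2.270 kJ/mol)(-2.343) = -5.32 kJ/mol
ΔG < 0, so the forward reaction is spontaneous (proceeds forward).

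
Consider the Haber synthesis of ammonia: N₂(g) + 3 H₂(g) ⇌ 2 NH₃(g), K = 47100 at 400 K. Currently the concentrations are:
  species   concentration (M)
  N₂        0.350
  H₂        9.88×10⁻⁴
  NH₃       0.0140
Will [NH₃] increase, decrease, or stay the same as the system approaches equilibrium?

Q = [NH₃]² / ([N₂]·[H₂]³) = (0.0140)² / ((0.350)·(9.88×10⁻⁴)³) = 5.81×10⁵
Q = 5.81×10⁵ > K = 47100: net reverse reaction.
NH₃ is a product, so it decreases.

decrease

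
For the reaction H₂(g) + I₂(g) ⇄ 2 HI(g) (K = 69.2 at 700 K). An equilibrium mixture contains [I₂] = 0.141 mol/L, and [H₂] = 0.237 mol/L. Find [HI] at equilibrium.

At equilibrium, K = [HI]² / ([H₂]·[I₂]) = 69.2.
([HI])² / ((0.237)·(0.141)) = 69.2
[HI]² = 2.31 ⇒ [HI] = 1.52 mol/L

[HI] = 1.52 mol/L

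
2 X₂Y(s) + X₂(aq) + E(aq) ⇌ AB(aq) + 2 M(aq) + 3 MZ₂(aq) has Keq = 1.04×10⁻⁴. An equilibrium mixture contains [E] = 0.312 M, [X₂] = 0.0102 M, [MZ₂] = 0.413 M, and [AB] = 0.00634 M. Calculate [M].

[M] = 0.0272 M

(X₂Y is a pure solid — omitted from Keq.)
At equilibrium, Keq = [AB]·[M]²·[MZ₂]³ / ([X₂]·[E]) = 1.04×10⁻⁴.
(0.00634)·([M])²·(0.413)³ / ((0.0102)·(0.312)) = 1.04×10⁻⁴
[M]² = 7.41×10⁻⁴ ⇒ [M] = 0.0272 M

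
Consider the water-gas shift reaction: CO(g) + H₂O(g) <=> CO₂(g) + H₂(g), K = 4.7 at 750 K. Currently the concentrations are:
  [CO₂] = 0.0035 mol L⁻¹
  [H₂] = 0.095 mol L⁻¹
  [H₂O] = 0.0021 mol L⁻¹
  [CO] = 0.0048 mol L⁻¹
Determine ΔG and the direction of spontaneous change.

Q = [CO₂]·[H₂] / ([CO]·[H₂O]) = (0.0035)·(0.095) / ((0.0048)·(0.0021)) = 33.0
ΔG = RT ln(Q/K) = (8.314 J mol⁻¹ K⁻¹)(750 K) × ln(33.0/4.7)
   = (6.236 kJ/mol)(1.949) = 12.2 kJ/mol
ΔG > 0, so the forward reaction is non-spontaneous (proceeds in reverse).

ΔG = 12.2 kJ/mol; the forward reaction is non-spontaneous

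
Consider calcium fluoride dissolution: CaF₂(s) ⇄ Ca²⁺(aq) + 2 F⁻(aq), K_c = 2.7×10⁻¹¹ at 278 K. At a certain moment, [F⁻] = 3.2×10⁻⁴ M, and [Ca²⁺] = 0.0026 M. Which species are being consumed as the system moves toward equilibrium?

(CaF₂ is a pure solid — omitted from Q_c.)
Q_c = [Ca²⁺]·[F⁻]² = (0.0026)·(3.2×10⁻⁴)² = 2.7×10⁻¹⁰
Q_c = 2.7×10⁻¹⁰ > K_c = 2.7×10⁻¹¹: net reverse reaction.

Ca²⁺, F⁻ (products)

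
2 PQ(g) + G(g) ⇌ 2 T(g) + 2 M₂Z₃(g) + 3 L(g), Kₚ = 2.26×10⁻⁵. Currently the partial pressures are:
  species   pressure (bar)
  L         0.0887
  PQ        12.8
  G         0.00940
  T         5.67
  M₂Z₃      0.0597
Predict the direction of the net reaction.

reverse (toward reactants)

Qₚ = P(T)²·P(M₂Z₃)²·P(L)³ / (P(PQ)²·P(G)) = (5.67)²·(0.0597)²·(0.0887)³ / ((12.8)²·(0.00940)) = 5.19×10⁻⁵
Qₚ = 5.19×10⁻⁵ > Kₚ = 2.26×10⁻⁵, so the reverse reaction proceeds.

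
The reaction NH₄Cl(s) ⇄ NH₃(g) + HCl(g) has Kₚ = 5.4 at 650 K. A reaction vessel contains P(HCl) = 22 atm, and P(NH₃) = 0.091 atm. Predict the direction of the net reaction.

(NH₄Cl is a pure solid — omitted from Qₚ.)
Qₚ = P(NH₃)·P(HCl) = (0.091)·(22) = 2.0
Qₚ = 2.0 < Kₚ = 5.4, so the forward reaction proceeds.

toward products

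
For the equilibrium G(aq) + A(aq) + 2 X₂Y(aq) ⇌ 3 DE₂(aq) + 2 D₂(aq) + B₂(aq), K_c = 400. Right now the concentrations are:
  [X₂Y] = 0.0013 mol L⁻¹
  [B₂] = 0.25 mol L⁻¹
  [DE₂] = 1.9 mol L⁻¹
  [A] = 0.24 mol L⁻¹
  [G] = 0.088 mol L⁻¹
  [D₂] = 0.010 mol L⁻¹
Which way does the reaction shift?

Q_c = [DE₂]³·[D₂]²·[B₂] / ([G]·[A]·[X₂Y]²) = (1.9)³·(0.010)²·(0.25) / ((0.088)·(0.24)·(0.0013)²) = 4800
Q_c = 4800 > K_c = 400, so the reverse reaction proceeds.

toward reactants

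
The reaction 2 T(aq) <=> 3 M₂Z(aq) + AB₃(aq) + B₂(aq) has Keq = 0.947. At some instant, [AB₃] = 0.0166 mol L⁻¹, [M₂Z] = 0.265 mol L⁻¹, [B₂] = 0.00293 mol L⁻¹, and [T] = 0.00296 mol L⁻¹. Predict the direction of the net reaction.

in the forward direction

Q = [M₂Z]³·[AB₃]·[B₂] / [T]² = (0.265)³·(0.0166)·(0.00293) / (0.00296)² = 0.103
Q = 0.103 < Keq = 0.947, so the forward reaction proceeds.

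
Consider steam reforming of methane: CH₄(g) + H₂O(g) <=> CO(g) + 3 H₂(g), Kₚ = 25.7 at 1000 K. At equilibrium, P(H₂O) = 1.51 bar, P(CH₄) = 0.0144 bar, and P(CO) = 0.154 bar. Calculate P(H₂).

At equilibrium, Kₚ = P(CO)·P(H₂)³ / (P(CH₄)·P(H₂O)) = 25.7.
(0.154)·(P(H₂))³ / ((0.0144)·(1.51)) = 25.7
P(H₂)³ = 3.63 ⇒ P(H₂) = 1.54 bar

P(H₂) = 1.54 bar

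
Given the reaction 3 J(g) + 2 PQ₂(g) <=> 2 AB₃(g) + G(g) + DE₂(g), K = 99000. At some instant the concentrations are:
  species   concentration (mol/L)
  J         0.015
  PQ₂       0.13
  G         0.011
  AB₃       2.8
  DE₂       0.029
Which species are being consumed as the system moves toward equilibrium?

J, PQ₂ (reactants)

Q = [AB₃]²·[G]·[DE₂] / ([J]³·[PQ₂]²) = (2.8)²·(0.011)·(0.029) / ((0.015)³·(0.13)²) = 44000
Q = 44000 < K = 99000: net forward reaction.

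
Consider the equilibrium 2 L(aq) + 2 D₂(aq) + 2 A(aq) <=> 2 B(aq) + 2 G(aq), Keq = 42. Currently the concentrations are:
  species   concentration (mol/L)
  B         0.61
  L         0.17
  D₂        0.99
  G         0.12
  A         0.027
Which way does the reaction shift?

in the reverse direction

Q = [B]²·[G]² / ([L]²·[D₂]²·[A]²) = (0.61)²·(0.12)² / ((0.17)²·(0.99)²·(0.027)²) = 260
Q = 260 > Keq = 42, so the reverse reaction proceeds.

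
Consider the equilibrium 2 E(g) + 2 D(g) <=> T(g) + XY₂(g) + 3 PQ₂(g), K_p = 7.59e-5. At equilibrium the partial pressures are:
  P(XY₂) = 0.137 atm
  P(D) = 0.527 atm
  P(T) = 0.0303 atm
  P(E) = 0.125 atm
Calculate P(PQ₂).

At equilibrium, K_p = P(T)·P(XY₂)·P(PQ₂)³ / (P(E)²·P(D)²) = 7.59e-5.
(0.0303)·(0.137)·(P(PQ₂))³ / ((0.125)²·(0.527)²) = 7.59e-5
P(PQ₂)³ = 7.93e-5 ⇒ P(PQ₂) = 0.0430 atm

P(PQ₂) = 0.0430 atm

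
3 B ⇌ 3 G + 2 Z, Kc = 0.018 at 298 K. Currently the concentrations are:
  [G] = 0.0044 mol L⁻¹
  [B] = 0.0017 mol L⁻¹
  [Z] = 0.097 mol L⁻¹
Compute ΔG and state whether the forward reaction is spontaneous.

ΔG = 5.46 kJ/mol; the forward reaction is non-spontaneous

Qc = [G]³·[Z]² / [B]³ = (0.0044)³·(0.097)² / (0.0017)³ = 0.163
ΔG = RT ln(Qc/Kc) = (8.314 J mol⁻¹ K⁻¹)(298 K) × ln(0.163/0.018)
   = (2.478 kJ/mol)(2.203) = 5.46 kJ/mol
ΔG > 0, so the forward reaction is non-spontaneous (proceeds in reverse).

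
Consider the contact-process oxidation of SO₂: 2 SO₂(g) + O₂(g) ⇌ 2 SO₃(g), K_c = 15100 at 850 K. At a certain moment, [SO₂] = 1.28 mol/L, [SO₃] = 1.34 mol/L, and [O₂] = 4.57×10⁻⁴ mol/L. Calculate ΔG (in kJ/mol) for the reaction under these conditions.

ΔG = -13.0 kJ/mol

Q_c = [SO₃]² / ([SO₂]²·[O₂]) = (1.34)² / ((1.28)²·(4.57×10⁻⁴)) = 2400
ΔG = RT ln(Q_c/K_c) = (8.314 J mol⁻¹ K⁻¹)(850 K) × ln(2400/15100)
   = (7.067 kJ/mol)(-1.839) = -13.0 kJ/mol
ΔG < 0, so the forward reaction is spontaneous (proceeds forward).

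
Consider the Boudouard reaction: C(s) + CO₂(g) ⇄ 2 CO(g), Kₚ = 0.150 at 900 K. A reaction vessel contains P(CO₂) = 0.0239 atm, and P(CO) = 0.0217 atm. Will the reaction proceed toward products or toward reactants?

(C is a pure solid — omitted from Qₚ.)
Qₚ = P(CO)² / P(CO₂) = (0.0217)² / (0.0239) = 0.0197
Qₚ = 0.0197 < Kₚ = 0.150, so the forward reaction proceeds.

to the right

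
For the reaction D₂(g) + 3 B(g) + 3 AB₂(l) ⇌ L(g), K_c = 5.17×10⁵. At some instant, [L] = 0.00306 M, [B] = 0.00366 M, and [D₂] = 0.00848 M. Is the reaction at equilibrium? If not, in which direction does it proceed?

(AB₂ is a pure liquid — omitted from Q_c.)
Q_c = [L] / ([D₂]·[B]³) = (0.00306) / ((0.00848)·(0.00366)³) = 7.36×10⁶
Q_c = 7.36×10⁶ > K_c = 5.17×10⁵, so the reverse reaction proceeds.

in the reverse direction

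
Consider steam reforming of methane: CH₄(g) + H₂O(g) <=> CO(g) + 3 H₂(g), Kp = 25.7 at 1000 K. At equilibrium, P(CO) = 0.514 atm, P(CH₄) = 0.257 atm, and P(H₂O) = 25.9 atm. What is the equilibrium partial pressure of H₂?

P(H₂) = 6.93 atm

At equilibrium, Kp = P(CO)·P(H₂)³ / (P(CH₄)·P(H₂O)) = 25.7.
(0.514)·(P(H₂))³ / ((0.257)·(25.9)) = 25.7
P(H₂)³ = 333 ⇒ P(H₂) = 6.93 atm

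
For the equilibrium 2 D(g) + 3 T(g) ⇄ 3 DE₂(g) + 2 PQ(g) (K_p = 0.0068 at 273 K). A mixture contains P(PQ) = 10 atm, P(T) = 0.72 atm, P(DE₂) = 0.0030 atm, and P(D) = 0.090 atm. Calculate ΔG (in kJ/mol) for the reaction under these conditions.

ΔG = -4.61 kJ/mol

Q_p = P(DE₂)³·P(PQ)² / (P(D)²·P(T)³) = (0.0030)³·(10)² / ((0.090)²·(0.72)³) = 8.93×10⁻⁴
ΔG = RT ln(Q_p/K_p) = (8.314 J mol⁻¹ K⁻¹)(273 K) × ln(8.93×10⁻⁴/0.0068)
   = (2.270 kJ/mol)(-2.030) = -4.61 kJ/mol
ΔG < 0, so the forward reaction is spontaneous (proceeds forward).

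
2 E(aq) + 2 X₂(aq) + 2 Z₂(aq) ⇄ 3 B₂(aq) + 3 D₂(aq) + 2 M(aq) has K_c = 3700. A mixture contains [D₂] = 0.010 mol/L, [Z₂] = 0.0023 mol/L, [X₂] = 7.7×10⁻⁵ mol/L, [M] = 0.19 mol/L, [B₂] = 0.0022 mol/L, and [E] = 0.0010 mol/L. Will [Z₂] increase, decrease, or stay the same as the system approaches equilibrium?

increase

Q_c = [B₂]³·[D₂]³·[M]² / ([E]²·[X₂]²·[Z₂]²) = (0.0022)³·(0.010)³·(0.19)² / ((0.0010)²·(7.7×10⁻⁵)²·(0.0023)²) = 12000
Q_c = 12000 > K_c = 3700: net reverse reaction.
Z₂ is a reactant, so it increases.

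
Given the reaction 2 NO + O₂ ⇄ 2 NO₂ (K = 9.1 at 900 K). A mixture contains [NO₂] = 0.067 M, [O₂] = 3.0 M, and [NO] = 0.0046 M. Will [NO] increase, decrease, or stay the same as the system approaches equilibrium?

Q = [NO₂]² / ([NO]²·[O₂]) = (0.067)² / ((0.0046)²·(3.0)) = 71
Q = 71 > K = 9.1: net reverse reaction.
NO is a reactant, so it increases.

increase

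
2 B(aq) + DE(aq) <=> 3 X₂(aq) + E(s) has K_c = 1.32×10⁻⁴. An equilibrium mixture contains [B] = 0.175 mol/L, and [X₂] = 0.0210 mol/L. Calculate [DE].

(E is a pure solid — omitted from K_c.)
At equilibrium, K_c = [X₂]³ / ([B]²·[DE]) = 1.32×10⁻⁴.
(0.0210)³ / ((0.175)²·([DE])) = 1.32×10⁻⁴
[DE] = 2.29 mol/L

[DE] = 2.29 mol/L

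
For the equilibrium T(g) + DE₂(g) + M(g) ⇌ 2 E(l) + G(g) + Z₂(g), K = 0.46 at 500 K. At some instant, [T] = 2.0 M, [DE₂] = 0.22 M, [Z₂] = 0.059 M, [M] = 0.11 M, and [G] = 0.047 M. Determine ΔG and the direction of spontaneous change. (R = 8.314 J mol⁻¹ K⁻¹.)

ΔG = -8.66 kJ/mol; the forward reaction is spontaneous

(E is a pure liquid — omitted from Q.)
Q = [G]·[Z₂] / ([T]·[DE₂]·[M]) = (0.047)·(0.059) / ((2.0)·(0.22)·(0.11)) = 0.0573
ΔG = RT ln(Q/K) = (8.314 J mol⁻¹ K⁻¹)(500 K) × ln(0.0573/0.46)
   = (4.157 kJ/mol)(-2.083) = -8.66 kJ/mol
ΔG < 0, so the forward reaction is spontaneous (proceeds forward).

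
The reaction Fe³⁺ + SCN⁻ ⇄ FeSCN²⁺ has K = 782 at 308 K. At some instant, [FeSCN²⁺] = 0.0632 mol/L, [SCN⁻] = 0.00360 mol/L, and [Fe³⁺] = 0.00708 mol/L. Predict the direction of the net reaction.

in the reverse direction

Q = [FeSCN²⁺] / ([Fe³⁺]·[SCN⁻]) = (0.0632) / ((0.00708)·(0.00360)) = 2480
Q = 2480 > K = 782, so the reverse reaction proceeds.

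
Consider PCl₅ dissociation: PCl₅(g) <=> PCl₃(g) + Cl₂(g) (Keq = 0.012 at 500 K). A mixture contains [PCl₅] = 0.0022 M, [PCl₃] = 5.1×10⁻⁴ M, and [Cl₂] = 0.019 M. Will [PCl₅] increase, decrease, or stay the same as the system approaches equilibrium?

Q = [PCl₃]·[Cl₂] / [PCl₅] = (5.1×10⁻⁴)·(0.019) / (0.0022) = 0.0044
Q = 0.0044 < Keq = 0.012: net forward reaction.
PCl₅ is a reactant, so it decreases.

decrease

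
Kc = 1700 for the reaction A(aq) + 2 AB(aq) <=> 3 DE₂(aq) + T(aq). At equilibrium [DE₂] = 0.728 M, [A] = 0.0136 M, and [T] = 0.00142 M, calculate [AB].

[AB] = 0.00487 M

At equilibrium, Kc = [DE₂]³·[T] / ([A]·[AB]²) = 1700.
(0.728)³·(0.00142) / ((0.0136)·([AB])²) = 1700
[AB]² = 2.37×10⁻⁵ ⇒ [AB] = 0.00487 M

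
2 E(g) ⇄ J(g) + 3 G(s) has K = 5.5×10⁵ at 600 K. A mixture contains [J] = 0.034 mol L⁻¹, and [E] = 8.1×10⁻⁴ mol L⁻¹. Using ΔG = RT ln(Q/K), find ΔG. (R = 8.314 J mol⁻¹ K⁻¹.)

(G is a pure solid — omitted from Q.)
Q = [J] / [E]² = (0.034) / (8.1×10⁻⁴)² = 51800
ΔG = RT ln(Q/K) = (8.314 J mol⁻¹ K⁻¹)(600 K) × ln(51800/5.5×10⁵)
   = (4.988 kJ/mol)(-2.363) = -11.8 kJ/mol
ΔG < 0, so the forward reaction is spontaneous (proceeds forward).

ΔG = -11.8 kJ/mol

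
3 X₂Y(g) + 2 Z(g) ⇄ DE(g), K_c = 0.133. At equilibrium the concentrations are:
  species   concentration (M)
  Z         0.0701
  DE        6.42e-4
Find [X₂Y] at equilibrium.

At equilibrium, K_c = [DE] / ([X₂Y]³·[Z]²) = 0.133.
(6.42e-4) / (([X₂Y])³·(0.0701)²) = 0.133
[X₂Y]³ = 0.982 ⇒ [X₂Y] = 0.994 M

[X₂Y] = 0.994 M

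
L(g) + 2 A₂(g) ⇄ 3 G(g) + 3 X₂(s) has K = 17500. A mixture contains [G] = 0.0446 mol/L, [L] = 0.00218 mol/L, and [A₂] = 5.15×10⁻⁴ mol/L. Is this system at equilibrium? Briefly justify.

no; Q > K, reaction proceeds in reverse

(X₂ is a pure solid — omitted from Q.)
Q = [G]³ / ([L]·[A₂]²) = (0.0446)³ / ((0.00218)·(5.15×10⁻⁴)²) = 1.53×10⁵
Q = 1.53×10⁵ > K = 17500: net reverse reaction.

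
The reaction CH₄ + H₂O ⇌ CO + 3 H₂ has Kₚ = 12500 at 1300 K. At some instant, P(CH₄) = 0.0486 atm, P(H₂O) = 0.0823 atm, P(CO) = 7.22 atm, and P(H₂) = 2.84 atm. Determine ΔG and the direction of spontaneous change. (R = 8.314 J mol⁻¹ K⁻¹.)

Qₚ = P(CO)·P(H₂)³ / (P(CH₄)·P(H₂O)) = (7.22)·(2.84)³ / ((0.0486)·(0.0823)) = 41300
ΔG = RT ln(Qₚ/Kₚ) = (8.314 J mol⁻¹ K⁻¹)(1300 K) × ln(41300/12500)
   = (10.81 kJ/mol)(1.195) = 12.9 kJ/mol
ΔG > 0, so the forward reaction is non-spontaneous (proceeds in reverse).

ΔG = 12.9 kJ/mol; the forward reaction is non-spontaneous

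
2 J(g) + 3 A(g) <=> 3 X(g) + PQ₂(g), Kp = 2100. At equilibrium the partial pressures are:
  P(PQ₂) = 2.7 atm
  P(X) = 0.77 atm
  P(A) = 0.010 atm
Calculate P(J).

P(J) = 24 atm

At equilibrium, Kp = P(X)³·P(PQ₂) / (P(J)²·P(A)³) = 2100.
(0.77)³·(2.7) / ((P(J))²·(0.010)³) = 2100
P(J)² = 587 ⇒ P(J) = 24 atm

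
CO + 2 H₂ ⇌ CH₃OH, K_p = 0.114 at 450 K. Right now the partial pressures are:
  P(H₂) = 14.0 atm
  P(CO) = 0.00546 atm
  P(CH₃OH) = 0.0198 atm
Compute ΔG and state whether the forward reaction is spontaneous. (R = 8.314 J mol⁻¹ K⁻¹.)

Q_p = P(CH₃OH) / (P(CO)·P(H₂)²) = (0.0198) / ((0.00546)·(14.0)²) = 0.0185
ΔG = RT ln(Q_p/K_p) = (8.314 J mol⁻¹ K⁻¹)(450 K) × ln(0.0185/0.114)
   = (3.741 kJ/mol)(-1.818) = -6.80 kJ/mol
ΔG < 0, so the forward reaction is spontaneous (proceeds forward).

ΔG = -6.80 kJ/mol; the forward reaction is spontaneous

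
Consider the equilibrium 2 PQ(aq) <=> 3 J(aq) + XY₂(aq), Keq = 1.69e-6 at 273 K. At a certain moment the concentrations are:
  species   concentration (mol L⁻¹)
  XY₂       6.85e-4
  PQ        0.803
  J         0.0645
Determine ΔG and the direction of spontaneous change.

Q = [J]³·[XY₂] / [PQ]² = (0.0645)³·(6.85e-4) / (0.803)² = 2.85e-7
ΔG = RT ln(Q/Keq) = (8.314 J mol⁻¹ K⁻¹)(273 K) × ln(2.85e-7/1.69e-6)
   = (2.270 kJ/mol)(-1.780) = -4.04 kJ/mol
ΔG < 0, so the forward reaction is spontaneous (proceeds forward).

ΔG = -4.04 kJ/mol; the forward reaction is spontaneous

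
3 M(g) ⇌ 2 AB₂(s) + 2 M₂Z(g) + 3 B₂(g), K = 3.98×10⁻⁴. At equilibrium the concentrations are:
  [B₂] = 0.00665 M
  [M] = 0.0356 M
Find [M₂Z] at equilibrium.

(AB₂ is a pure solid — omitted from K.)
At equilibrium, K = [M₂Z]²·[B₂]³ / [M]³ = 3.98×10⁻⁴.
([M₂Z])²·(0.00665)³ / (0.0356)³ = 3.98×10⁻⁴
[M₂Z]² = 0.0611 ⇒ [M₂Z] = 0.247 M

[M₂Z] = 0.247 M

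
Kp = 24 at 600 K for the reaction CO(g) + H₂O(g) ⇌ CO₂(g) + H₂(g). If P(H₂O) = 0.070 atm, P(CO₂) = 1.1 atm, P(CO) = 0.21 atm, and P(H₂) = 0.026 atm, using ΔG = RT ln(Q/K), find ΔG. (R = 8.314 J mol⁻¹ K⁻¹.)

ΔG = -12.5 kJ/mol

Qp = P(CO₂)·P(H₂) / (P(CO)·P(H₂O)) = (1.1)·(0.026) / ((0.21)·(0.070)) = 1.95
ΔG = RT ln(Qp/Kp) = (8.314 J mol⁻¹ K⁻¹)(600 K) × ln(1.95/24)
   = (4.988 kJ/mol)(-2.510) = -12.5 kJ/mol
ΔG < 0, so the forward reaction is spontaneous (proceeds forward).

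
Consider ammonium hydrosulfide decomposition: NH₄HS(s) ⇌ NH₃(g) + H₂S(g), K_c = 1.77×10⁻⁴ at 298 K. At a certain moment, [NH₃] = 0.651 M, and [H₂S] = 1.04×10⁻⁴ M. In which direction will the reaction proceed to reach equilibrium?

(NH₄HS is a pure solid — omitted from Q_c.)
Q_c = [NH₃]·[H₂S] = (0.651)·(1.04×10⁻⁴) = 6.77×10⁻⁵
Q_c = 6.77×10⁻⁵ < K_c = 1.77×10⁻⁴, so the forward reaction proceeds.

toward products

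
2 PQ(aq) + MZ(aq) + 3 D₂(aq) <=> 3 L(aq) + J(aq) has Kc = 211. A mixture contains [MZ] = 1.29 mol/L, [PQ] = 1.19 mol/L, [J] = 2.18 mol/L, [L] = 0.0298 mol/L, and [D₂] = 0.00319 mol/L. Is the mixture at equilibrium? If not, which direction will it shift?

no; Q > K, reaction proceeds in reverse

Qc = [L]³·[J] / ([PQ]²·[MZ]·[D₂]³) = (0.0298)³·(2.18) / ((1.19)²·(1.29)·(0.00319)³) = 973
Qc = 973 > Kc = 211: net reverse reaction.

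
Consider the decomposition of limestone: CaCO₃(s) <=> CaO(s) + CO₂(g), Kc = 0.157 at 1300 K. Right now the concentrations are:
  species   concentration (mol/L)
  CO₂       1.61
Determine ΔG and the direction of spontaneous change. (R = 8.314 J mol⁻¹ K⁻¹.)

ΔG = 25.2 kJ/mol; the forward reaction is non-spontaneous

(CaCO₃, CaO are pure solids — omitted from Qc.)
Qc = [CO₂] = 1.61
ΔG = RT ln(Qc/Kc) = (8.314 J mol⁻¹ K⁻¹)(1300 K) × ln(1.61/0.157)
   = (10.81 kJ/mol)(2.328) = 25.2 kJ/mol
ΔG > 0, so the forward reaction is non-spontaneous (proceeds in reverse).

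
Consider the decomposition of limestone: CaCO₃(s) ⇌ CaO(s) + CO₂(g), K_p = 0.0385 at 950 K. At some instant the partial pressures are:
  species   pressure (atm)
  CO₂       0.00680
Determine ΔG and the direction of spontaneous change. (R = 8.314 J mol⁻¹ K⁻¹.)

(CaCO₃, CaO are pure solids — omitted from Q_p.)
Q_p = P(CO₂) = 0.00680
ΔG = RT ln(Q_p/K_p) = (8.314 J mol⁻¹ K⁻¹)(950 K) × ln(0.00680/0.0385)
   = (7.898 kJ/mol)(-1.734) = -13.7 kJ/mol
ΔG < 0, so the forward reaction is spontaneous (proceeds forward).

ΔG = -13.7 kJ/mol; the forward reaction is spontaneous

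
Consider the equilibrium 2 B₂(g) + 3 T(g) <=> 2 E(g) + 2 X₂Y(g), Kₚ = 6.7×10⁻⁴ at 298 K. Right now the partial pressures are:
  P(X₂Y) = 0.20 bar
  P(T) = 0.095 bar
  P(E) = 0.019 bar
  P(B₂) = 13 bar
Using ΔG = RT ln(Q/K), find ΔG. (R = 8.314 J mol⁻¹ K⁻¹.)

ΔG = -4.72 kJ/mol

Qₚ = P(E)²·P(X₂Y)² / (P(B₂)²·P(T)³) = (0.019)²·(0.20)² / ((13)²·(0.095)³) = 9.97×10⁻⁵
ΔG = RT ln(Qₚ/Kₚ) = (8.314 J mol⁻¹ K⁻¹)(298 K) × ln(9.97×10⁻⁵/6.7×10⁻⁴)
   = (2.478 kJ/mol)(-1.905) = -4.72 kJ/mol
ΔG < 0, so the forward reaction is spontaneous (proceeds forward).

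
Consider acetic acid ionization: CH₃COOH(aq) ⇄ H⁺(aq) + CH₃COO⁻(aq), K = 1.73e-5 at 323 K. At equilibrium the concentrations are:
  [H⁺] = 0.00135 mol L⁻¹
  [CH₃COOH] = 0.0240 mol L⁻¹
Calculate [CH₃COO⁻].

At equilibrium, K = [H⁺]·[CH₃COO⁻] / [CH₃COOH] = 1.73e-5.
(0.00135)·([CH₃COO⁻]) / (0.0240) = 1.73e-5
[CH₃COO⁻] = 3.08e-4 mol L⁻¹

[CH₃COO⁻] = 3.08e-4 mol L⁻¹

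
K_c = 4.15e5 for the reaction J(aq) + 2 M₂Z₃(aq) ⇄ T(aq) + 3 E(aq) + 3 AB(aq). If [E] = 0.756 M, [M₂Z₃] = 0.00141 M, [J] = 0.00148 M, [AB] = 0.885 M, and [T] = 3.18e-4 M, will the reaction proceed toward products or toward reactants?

Q_c = [T]·[E]³·[AB]³ / ([J]·[M₂Z₃]²) = (3.18e-4)·(0.756)³·(0.885)³ / ((0.00148)·(0.00141)²) = 32400
Q_c = 32400 < K_c = 4.15e5, so the forward reaction proceeds.

to the right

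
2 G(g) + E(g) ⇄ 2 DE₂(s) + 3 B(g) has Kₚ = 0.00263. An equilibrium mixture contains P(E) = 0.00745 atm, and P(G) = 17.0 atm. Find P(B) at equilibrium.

(DE₂ is a pure solid — omitted from Kₚ.)
At equilibrium, Kₚ = P(B)³ / (P(G)²·P(E)) = 0.00263.
(P(B))³ / ((17.0)²·(0.00745)) = 0.00263
P(B)³ = 0.00566 ⇒ P(B) = 0.178 atm

P(B) = 0.178 atm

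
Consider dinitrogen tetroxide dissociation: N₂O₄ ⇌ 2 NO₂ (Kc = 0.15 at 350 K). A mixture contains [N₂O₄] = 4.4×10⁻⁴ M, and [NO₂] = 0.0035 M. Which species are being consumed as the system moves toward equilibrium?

N₂O₄ (reactants)

Qc = [NO₂]² / [N₂O₄] = (0.0035)² / (4.4×10⁻⁴) = 0.028
Qc = 0.028 < Kc = 0.15: net forward reaction.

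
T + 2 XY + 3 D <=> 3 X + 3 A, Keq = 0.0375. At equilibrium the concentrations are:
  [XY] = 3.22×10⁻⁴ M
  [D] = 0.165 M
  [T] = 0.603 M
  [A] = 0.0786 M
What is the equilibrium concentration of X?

At equilibrium, Keq = [X]³·[A]³ / ([T]·[XY]²·[D]³) = 0.0375.
([X])³·(0.0786)³ / ((0.603)·(3.22×10⁻⁴)²·(0.165)³) = 0.0375
[X]³ = 2.17×10⁻⁸ ⇒ [X] = 0.00279 M

[X] = 0.00279 M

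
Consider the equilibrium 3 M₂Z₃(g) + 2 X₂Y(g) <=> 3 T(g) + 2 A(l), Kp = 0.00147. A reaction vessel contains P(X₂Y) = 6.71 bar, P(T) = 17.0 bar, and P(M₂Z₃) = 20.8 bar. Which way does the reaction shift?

(A is a pure liquid — omitted from Qp.)
Qp = P(T)³ / (P(M₂Z₃)³·P(X₂Y)²) = (17.0)³ / ((20.8)³·(6.71)²) = 0.0121
Qp = 0.0121 > Kp = 0.00147, so the reverse reaction proceeds.

toward reactants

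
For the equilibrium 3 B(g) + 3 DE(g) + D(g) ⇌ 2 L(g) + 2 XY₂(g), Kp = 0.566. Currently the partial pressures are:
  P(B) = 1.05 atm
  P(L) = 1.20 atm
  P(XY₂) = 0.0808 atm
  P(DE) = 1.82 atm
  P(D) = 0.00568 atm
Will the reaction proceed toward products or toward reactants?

in the forward direction

Qp = P(L)²·P(XY₂)² / (P(B)³·P(DE)³·P(D)) = (1.20)²·(0.0808)² / ((1.05)³·(1.82)³·(0.00568)) = 0.237
Qp = 0.237 < Kp = 0.566, so the forward reaction proceeds.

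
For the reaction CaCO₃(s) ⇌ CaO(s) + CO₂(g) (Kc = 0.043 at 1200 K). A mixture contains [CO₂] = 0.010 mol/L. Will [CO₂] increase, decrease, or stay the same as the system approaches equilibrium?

(CaCO₃, CaO are pure solids — omitted from Qc.)
Qc = [CO₂] = 0.010
Qc = 0.010 < Kc = 0.043: net forward reaction.
CO₂ is a product, so it increases.

increase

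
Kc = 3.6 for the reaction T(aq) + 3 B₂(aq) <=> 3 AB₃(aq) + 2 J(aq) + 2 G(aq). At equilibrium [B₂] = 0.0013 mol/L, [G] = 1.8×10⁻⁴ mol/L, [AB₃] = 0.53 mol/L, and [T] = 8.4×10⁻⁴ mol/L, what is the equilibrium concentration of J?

At equilibrium, Kc = [AB₃]³·[J]²·[G]² / ([T]·[B₂]³) = 3.6.
(0.53)³·([J])²·(1.8×10⁻⁴)² / ((8.4×10⁻⁴)·(0.0013)³) = 3.6
[J]² = 0.00138 ⇒ [J] = 0.037 mol/L

[J] = 0.037 mol/L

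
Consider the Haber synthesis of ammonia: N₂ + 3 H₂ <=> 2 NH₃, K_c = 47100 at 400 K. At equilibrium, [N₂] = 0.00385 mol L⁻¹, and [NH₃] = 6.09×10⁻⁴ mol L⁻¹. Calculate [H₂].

At equilibrium, K_c = [NH₃]² / ([N₂]·[H₂]³) = 47100.
(6.09×10⁻⁴)² / ((0.00385)·([H₂])³) = 47100
[H₂]³ = 2.05×10⁻⁹ ⇒ [H₂] = 0.00127 mol L⁻¹

[H₂] = 0.00127 mol L⁻¹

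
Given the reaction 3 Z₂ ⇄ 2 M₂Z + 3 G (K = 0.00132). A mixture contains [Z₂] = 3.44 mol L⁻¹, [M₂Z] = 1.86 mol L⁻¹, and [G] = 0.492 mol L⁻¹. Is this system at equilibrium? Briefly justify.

Q = [M₂Z]²·[G]³ / [Z₂]³ = (1.86)²·(0.492)³ / (3.44)³ = 0.0101
Q = 0.0101 > K = 0.00132: net reverse reaction.

no; Q > K, reaction proceeds in reverse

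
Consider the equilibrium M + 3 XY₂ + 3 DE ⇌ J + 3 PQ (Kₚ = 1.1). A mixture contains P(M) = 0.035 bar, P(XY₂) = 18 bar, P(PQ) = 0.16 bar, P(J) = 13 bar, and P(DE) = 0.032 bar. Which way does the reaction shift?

Qₚ = P(J)·P(PQ)³ / (P(M)·P(XY₂)³·P(DE)³) = (13)·(0.16)³ / ((0.035)·(18)³·(0.032)³) = 8.0
Qₚ = 8.0 > Kₚ = 1.1, so the reverse reaction proceeds.

reverse (toward reactants)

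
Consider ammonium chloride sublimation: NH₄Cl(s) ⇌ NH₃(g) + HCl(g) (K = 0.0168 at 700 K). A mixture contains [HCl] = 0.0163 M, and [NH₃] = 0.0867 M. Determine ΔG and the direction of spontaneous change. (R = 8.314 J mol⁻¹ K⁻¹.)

ΔG = -14.4 kJ/mol; the forward reaction is spontaneous

(NH₄Cl is a pure solid — omitted from Q.)
Q = [NH₃]·[HCl] = (0.0867)·(0.0163) = 0.00141
ΔG = RT ln(Q/K) = (8.314 J mol⁻¹ K⁻¹)(700 K) × ln(0.00141/0.0168)
   = (5.820 kJ/mol)(-2.478) = -14.4 kJ/mol
ΔG < 0, so the forward reaction is spontaneous (proceeds forward).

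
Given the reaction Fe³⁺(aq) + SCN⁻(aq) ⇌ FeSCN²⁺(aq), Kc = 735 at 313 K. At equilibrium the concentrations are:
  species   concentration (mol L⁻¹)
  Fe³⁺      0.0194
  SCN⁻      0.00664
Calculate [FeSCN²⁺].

At equilibrium, Kc = [FeSCN²⁺] / ([Fe³⁺]·[SCN⁻]) = 735.
([FeSCN²⁺]) / ((0.0194)·(0.00664)) = 735
[FeSCN²⁺] = 0.0947 mol L⁻¹

[FeSCN²⁺] = 0.0947 mol L⁻¹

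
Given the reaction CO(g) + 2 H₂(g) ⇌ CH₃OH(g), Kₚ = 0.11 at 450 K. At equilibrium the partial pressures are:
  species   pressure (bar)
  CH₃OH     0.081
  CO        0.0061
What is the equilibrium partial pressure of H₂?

At equilibrium, Kₚ = P(CH₃OH) / (P(CO)·P(H₂)²) = 0.11.
(0.081) / ((0.0061)·(P(H₂))²) = 0.11
P(H₂)² = 121 ⇒ P(H₂) = 11 bar

P(H₂) = 11 bar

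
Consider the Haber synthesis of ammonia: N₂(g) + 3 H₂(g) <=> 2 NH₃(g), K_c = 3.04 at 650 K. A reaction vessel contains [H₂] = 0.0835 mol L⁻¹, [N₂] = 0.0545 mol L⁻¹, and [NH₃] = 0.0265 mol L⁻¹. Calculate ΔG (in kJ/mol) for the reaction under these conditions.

Q_c = [NH₃]² / ([N₂]·[H₂]³) = (0.0265)² / ((0.0545)·(0.0835)³) = 22.1
ΔG = RT ln(Q_c/K_c) = (8.314 J mol⁻¹ K⁻¹)(650 K) × ln(22.1/3.04)
   = (5.404 kJ/mol)(1.984) = 10.7 kJ/mol
ΔG > 0, so the forward reaction is non-spontaneous (proceeds in reverse).

ΔG = 10.7 kJ/mol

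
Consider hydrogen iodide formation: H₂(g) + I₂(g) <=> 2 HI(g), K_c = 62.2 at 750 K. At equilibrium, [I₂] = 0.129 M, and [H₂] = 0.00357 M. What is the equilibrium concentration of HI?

At equilibrium, K_c = [HI]² / ([H₂]·[I₂]) = 62.2.
([HI])² / ((0.00357)·(0.129)) = 62.2
[HI]² = 0.0286 ⇒ [HI] = 0.169 M

[HI] = 0.169 M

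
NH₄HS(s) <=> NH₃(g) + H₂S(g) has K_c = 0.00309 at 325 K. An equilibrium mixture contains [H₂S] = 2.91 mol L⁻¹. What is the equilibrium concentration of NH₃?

(NH₄HS is a pure solid — omitted from K_c.)
At equilibrium, K_c = [NH₃]·[H₂S] = 0.00309.
([NH₃])·(2.91) = 0.00309
[NH₃] = 0.00106 mol L⁻¹

[NH₃] = 0.00106 mol L⁻¹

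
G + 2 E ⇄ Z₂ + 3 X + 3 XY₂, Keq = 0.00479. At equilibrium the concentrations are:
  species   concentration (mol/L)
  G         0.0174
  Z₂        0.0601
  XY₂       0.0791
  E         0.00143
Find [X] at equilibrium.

[X] = 0.0179 mol/L

At equilibrium, Keq = [Z₂]·[X]³·[XY₂]³ / ([G]·[E]²) = 0.00479.
(0.0601)·([X])³·(0.0791)³ / ((0.0174)·(0.00143)²) = 0.00479
[X]³ = 5.73×10⁻⁶ ⇒ [X] = 0.0179 mol/L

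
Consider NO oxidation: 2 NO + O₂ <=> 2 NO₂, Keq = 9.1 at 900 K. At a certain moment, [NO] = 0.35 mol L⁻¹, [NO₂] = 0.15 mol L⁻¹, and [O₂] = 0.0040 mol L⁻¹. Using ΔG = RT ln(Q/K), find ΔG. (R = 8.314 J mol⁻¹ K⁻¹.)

Q = [NO₂]² / ([NO]²·[O₂]) = (0.15)² / ((0.35)²·(0.0040)) = 45.9
ΔG = RT ln(Q/Keq) = (8.314 J mol⁻¹ K⁻¹)(900 K) × ln(45.9/9.1)
   = (7.483 kJ/mol)(1.618) = 12.1 kJ/mol
ΔG > 0, so the forward reaction is non-spontaneous (proceeds in reverse).

ΔG = 12.1 kJ/mol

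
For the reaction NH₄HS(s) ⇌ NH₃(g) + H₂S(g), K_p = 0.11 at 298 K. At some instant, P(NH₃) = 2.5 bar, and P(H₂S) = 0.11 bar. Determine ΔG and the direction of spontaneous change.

(NH₄HS is a pure solid — omitted from Q_p.)
Q_p = P(NH₃)·P(H₂S) = (2.5)·(0.11) = 0.275
ΔG = RT ln(Q_p/K_p) = (8.314 J mol⁻¹ K⁻¹)(298 K) × ln(0.275/0.11)
   = (2.478 kJ/mol)(0.9163) = 2.27 kJ/mol
ΔG > 0, so the forward reaction is non-spontaneous (proceeds in reverse).

ΔG = 2.27 kJ/mol; the forward reaction is non-spontaneous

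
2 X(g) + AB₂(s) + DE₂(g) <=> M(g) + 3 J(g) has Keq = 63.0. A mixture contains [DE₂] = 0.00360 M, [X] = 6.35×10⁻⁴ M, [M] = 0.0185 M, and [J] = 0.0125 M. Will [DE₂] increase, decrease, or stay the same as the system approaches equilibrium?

(AB₂ is a pure solid — omitted from Q.)
Q = [M]·[J]³ / ([X]²·[DE₂]) = (0.0185)·(0.0125)³ / ((6.35×10⁻⁴)²·(0.00360)) = 24.9
Q = 24.9 < Keq = 63.0: net forward reaction.
DE₂ is a reactant, so it decreases.

decrease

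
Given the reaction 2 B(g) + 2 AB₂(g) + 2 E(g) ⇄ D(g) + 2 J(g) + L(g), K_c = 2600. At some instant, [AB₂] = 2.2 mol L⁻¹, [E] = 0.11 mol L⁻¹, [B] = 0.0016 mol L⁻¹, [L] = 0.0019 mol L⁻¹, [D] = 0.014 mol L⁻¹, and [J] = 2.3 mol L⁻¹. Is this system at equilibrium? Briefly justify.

Q_c = [D]·[J]²·[L] / ([B]²·[AB₂]²·[E]²) = (0.014)·(2.3)²·(0.0019) / ((0.0016)²·(2.2)²·(0.11)²) = 940
Q_c = 940 < K_c = 2600: net forward reaction.

no; Q < K, reaction proceeds forward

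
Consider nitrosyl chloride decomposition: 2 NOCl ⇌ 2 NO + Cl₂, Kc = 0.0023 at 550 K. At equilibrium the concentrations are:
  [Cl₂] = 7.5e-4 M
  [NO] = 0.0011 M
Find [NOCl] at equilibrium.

[NOCl] = 6.3e-4 M

At equilibrium, Kc = [NO]²·[Cl₂] / [NOCl]² = 0.0023.
(0.0011)²·(7.5e-4) / ([NOCl])² = 0.0023
[NOCl]² = 3.95e-7 ⇒ [NOCl] = 6.3e-4 M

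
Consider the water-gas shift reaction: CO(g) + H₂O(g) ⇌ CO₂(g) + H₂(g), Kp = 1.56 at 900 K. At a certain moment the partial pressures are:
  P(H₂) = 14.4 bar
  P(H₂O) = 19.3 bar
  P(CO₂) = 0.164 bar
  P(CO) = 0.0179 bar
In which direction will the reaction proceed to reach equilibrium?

in the reverse direction

Qp = P(CO₂)·P(H₂) / (P(CO)·P(H₂O)) = (0.164)·(14.4) / ((0.0179)·(19.3)) = 6.84
Qp = 6.84 > Kp = 1.56, so the reverse reaction proceeds.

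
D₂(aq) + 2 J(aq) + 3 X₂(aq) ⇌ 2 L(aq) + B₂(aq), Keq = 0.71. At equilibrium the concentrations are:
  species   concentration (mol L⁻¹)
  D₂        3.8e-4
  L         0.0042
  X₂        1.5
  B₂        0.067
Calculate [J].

At equilibrium, Keq = [L]²·[B₂] / ([D₂]·[J]²·[X₂]³) = 0.71.
(0.0042)²·(0.067) / ((3.8e-4)·([J])²·(1.5)³) = 0.71
[J]² = 0.00130 ⇒ [J] = 0.036 mol L⁻¹

[J] = 0.036 mol L⁻¹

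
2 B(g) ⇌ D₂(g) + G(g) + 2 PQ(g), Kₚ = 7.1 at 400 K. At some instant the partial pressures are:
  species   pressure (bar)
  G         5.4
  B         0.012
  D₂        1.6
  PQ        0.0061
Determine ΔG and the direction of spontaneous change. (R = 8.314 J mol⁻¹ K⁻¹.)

Qₚ = P(D₂)·P(G)·P(PQ)² / P(B)² = (1.6)·(5.4)·(0.0061)² / (0.012)² = 2.23
ΔG = RT ln(Qₚ/Kₚ) = (8.314 J mol⁻¹ K⁻¹)(400 K) × ln(2.23/7.1)
   = (3.326 kJ/mol)(-1.158) = -3.85 kJ/mol
ΔG < 0, so the forward reaction is spontaneous (proceeds forward).

ΔG = -3.85 kJ/mol; the forward reaction is spontaneous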